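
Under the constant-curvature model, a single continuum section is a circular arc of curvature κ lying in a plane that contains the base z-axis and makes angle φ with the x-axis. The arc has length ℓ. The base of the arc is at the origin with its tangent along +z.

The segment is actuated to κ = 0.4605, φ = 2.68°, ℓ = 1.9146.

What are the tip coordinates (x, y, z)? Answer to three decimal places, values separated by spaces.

0.790 0.037 1.676

θ = κ·ℓ = 0.4605 × 1.9146 = 0.88167 rad
ρ = (1 − cos θ)/κ = (1 − 0.63586)/0.4605 = 0.79075
z = sin θ / κ = 0.77180/0.4605 = 1.67601
x = ρ cos φ = 0.79075 × cos(2.68°) = 0.78988
y = ρ sin φ = 0.79075 × sin(2.68°) = 0.03697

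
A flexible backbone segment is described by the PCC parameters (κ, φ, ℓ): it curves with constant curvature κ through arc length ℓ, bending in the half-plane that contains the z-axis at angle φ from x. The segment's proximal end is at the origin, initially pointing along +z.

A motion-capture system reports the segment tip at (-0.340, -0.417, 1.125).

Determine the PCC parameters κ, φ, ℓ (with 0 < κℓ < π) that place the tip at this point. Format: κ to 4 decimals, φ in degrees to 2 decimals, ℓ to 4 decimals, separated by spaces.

0.6920 230.81 1.2894

ρ = √(x²+y²) = √(-0.340² + -0.417²) = 0.53804
φ = atan2(y, x) mod 360° = atan2(-0.417, -0.340) = 230.8080°
|p|² = ρ² + z² = 0.53804² + 1.125² = 1.55511
κ = 2ρ / |p|² = 2×0.53804 / 1.55511 = 0.69196
θ = 2·atan2(ρ, z) = 2·atan2(0.53804, 1.125) = 0.89221 rad
ℓ = θ/κ = 0.89221/0.69196 = 1.28939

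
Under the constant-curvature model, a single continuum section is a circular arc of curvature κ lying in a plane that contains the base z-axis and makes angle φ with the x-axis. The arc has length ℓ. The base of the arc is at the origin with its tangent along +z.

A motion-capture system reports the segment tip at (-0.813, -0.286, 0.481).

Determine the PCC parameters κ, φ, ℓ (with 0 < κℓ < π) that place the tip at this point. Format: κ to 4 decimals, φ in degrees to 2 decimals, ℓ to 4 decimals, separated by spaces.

1.7695 199.38 1.2001

ρ = √(x²+y²) = √(-0.813² + -0.286²) = 0.86184
φ = atan2(y, x) mod 360° = atan2(-0.286, -0.813) = 199.3810°
|p|² = ρ² + z² = 0.86184² + 0.481² = 0.97413
κ = 2ρ / |p|² = 2×0.86184 / 0.97413 = 1.76946
θ = 2·atan2(ρ, z) = 2·atan2(0.86184, 0.481) = 2.12350 rad
ℓ = θ/κ = 2.12350/1.76946 = 1.20008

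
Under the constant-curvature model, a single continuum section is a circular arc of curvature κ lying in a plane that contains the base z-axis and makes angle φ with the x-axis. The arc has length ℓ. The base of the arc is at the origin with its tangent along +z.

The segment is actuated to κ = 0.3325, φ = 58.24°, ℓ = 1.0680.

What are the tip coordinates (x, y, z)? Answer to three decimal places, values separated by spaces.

θ = κ·ℓ = 0.3325 × 1.0680 = 0.35511 rad
ρ = (1 − cos θ)/κ = (1 − 0.93761)/0.3325 = 0.18764
z = sin θ / κ = 0.34769/0.3325 = 1.04569
x = ρ cos φ = 0.18764 × cos(58.24°) = 0.09877
y = ρ sin φ = 0.18764 × sin(58.24°) = 0.15955

0.099 0.160 1.046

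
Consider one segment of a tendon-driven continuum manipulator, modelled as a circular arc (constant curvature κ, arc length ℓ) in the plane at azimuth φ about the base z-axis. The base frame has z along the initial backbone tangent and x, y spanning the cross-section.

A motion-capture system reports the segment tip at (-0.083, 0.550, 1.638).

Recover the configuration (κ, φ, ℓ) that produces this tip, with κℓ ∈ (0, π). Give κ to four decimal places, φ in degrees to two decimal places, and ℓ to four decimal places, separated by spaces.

0.3718 98.58 1.7612

ρ = √(x²+y²) = √(-0.083² + 0.550²) = 0.55623
φ = atan2(y, x) mod 360° = atan2(0.550, -0.083) = 98.5817°
|p|² = ρ² + z² = 0.55623² + 1.638² = 2.99243
κ = 2ρ / |p|² = 2×0.55623 / 2.99243 = 0.37176
θ = 2·atan2(ρ, z) = 2·atan2(0.55623, 1.638) = 0.65472 rad
ℓ = θ/κ = 0.65472/0.37176 = 1.76115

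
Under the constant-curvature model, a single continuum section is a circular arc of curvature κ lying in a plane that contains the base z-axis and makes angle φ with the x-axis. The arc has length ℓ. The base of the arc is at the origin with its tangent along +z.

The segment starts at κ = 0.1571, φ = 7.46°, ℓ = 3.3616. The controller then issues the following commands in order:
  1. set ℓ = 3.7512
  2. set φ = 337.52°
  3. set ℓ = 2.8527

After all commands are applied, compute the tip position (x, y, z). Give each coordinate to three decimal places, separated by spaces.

0.581 -0.240 2.758

initial: κ=0.1571, φ=7.46°, ℓ=3.3616
cmd 1: set ℓ=3.7512 → (κ,φ,ℓ)=(0.1571,7.46°,3.7512) → tip=(1.0646,0.1394,3.5378)
cmd 2: set φ=337.52° → (κ,φ,ℓ)=(0.1571,337.52°,3.7512) → tip=(0.9921,-0.4105,3.5378)
cmd 3: set ℓ=2.8527 → (κ,φ,ℓ)=(0.1571,337.52°,2.8527) → tip=(0.5808,-0.2404,2.7582)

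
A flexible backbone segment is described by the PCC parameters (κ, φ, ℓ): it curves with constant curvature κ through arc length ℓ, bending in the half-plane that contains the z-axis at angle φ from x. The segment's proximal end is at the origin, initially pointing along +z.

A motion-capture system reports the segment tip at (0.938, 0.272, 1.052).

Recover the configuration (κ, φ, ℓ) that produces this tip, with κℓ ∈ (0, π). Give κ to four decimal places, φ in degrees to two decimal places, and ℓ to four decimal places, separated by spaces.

0.9480 16.17 1.5787

ρ = √(x²+y²) = √(0.938² + 0.272²) = 0.97664
φ = atan2(y, x) mod 360° = atan2(0.272, 0.938) = 16.1710°
|p|² = ρ² + z² = 0.97664² + 1.052² = 2.06053
κ = 2ρ / |p|² = 2×0.97664 / 2.06053 = 0.94795
θ = 2·atan2(ρ, z) = 2·atan2(0.97664, 1.052) = 1.49654 rad
ℓ = θ/κ = 1.49654/0.94795 = 1.57871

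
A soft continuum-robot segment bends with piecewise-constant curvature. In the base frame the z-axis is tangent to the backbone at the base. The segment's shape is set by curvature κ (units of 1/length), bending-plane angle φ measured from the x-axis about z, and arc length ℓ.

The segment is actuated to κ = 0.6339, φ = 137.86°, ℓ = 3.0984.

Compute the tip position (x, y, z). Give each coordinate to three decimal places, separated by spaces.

-1.618 1.464 1.457

θ = κ·ℓ = 0.6339 × 3.0984 = 1.96408 rad
ρ = (1 − cos θ)/κ = (1 − -0.38322)/0.6339 = 2.18208
z = sin θ / κ = 0.92366/0.6339 = 1.45710
x = ρ cos φ = 2.18208 × cos(137.86°) = -1.61803
y = ρ sin φ = 2.18208 × sin(137.86°) = 1.46405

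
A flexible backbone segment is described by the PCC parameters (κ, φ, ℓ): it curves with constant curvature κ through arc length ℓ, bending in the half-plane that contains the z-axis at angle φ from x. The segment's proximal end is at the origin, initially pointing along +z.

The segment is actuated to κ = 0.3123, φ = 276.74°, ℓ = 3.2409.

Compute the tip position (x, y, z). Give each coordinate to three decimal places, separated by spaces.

0.177 -1.494 2.715

θ = κ·ℓ = 0.3123 × 3.2409 = 1.01213 rad
ρ = (1 − cos θ)/κ = (1 − 0.53005)/0.3123 = 1.50479
z = sin θ / κ = 0.84796/0.3123 = 2.71522
x = ρ cos φ = 1.50479 × cos(276.74°) = 0.17661
y = ρ sin φ = 1.50479 × sin(276.74°) = -1.49439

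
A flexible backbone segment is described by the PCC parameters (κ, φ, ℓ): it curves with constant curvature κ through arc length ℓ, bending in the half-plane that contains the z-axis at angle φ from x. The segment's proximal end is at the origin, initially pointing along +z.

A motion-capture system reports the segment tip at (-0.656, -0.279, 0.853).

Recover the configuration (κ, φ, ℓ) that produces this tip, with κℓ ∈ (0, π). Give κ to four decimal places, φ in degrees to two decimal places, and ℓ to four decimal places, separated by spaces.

ρ = √(x²+y²) = √(-0.656² + -0.279²) = 0.71287
φ = atan2(y, x) mod 360° = atan2(-0.279, -0.656) = 203.0403°
|p|² = ρ² + z² = 0.71287² + 0.853² = 1.23579
κ = 2ρ / |p|² = 2×0.71287 / 1.23579 = 1.15370
θ = 2·atan2(ρ, z) = 2·atan2(0.71287, 0.853) = 1.39229 rad
ℓ = θ/κ = 1.39229/1.15370 = 1.20680

1.1537 203.04 1.2068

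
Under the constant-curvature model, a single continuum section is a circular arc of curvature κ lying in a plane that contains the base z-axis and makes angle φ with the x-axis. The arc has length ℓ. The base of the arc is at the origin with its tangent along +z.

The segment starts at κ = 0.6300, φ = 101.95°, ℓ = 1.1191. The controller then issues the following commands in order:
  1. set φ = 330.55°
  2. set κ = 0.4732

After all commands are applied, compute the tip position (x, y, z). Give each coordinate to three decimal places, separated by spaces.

0.252 -0.142 1.068

initial: κ=0.6300, φ=101.95°, ℓ=1.1191
cmd 1: set φ=330.55° → (κ,φ,ℓ)=(0.6300,330.55°,1.1191) → tip=(0.3295,-0.1861,1.0287)
cmd 2: set κ=0.4732 → (κ,φ,ℓ)=(0.4732,330.55°,1.1191) → tip=(0.2521,-0.1423,1.0675)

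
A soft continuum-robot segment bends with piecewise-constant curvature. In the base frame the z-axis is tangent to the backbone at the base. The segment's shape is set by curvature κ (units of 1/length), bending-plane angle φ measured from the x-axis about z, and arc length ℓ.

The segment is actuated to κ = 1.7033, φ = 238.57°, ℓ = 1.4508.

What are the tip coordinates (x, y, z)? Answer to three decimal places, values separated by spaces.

θ = κ·ℓ = 1.7033 × 1.4508 = 2.47115 rad
ρ = (1 − cos θ)/κ = (1 − -0.78355)/1.7033 = 1.04711
z = sin θ / κ = 0.62133/1.7033 = 0.36478
x = ρ cos φ = 1.04711 × cos(238.57°) = -0.54602
y = ρ sin φ = 1.04711 × sin(238.57°) = -0.89348

-0.546 -0.893 0.365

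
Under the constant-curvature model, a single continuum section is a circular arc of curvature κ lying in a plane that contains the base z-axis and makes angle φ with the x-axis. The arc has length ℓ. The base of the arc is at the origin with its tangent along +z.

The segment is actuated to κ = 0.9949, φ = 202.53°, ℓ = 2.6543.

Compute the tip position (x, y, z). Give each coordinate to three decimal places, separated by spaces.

θ = κ·ℓ = 0.9949 × 2.6543 = 2.64076 rad
ρ = (1 − cos θ)/κ = (1 − -0.87718)/0.9949 = 1.88681
z = sin θ / κ = 0.48015/0.9949 = 0.48261
x = ρ cos φ = 1.88681 × cos(202.53°) = -1.74280
y = ρ sin φ = 1.88681 × sin(202.53°) = -0.72296

-1.743 -0.723 0.483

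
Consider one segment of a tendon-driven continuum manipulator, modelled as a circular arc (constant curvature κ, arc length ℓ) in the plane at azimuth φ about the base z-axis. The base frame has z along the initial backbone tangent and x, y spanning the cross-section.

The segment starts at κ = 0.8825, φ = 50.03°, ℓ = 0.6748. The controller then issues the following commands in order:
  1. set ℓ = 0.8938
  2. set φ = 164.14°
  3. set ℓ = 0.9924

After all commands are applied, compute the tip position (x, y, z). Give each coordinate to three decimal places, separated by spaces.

-0.392 0.111 0.870

initial: κ=0.8825, φ=50.03°, ℓ=0.6748
cmd 1: set ℓ=0.8938 → (κ,φ,ℓ)=(0.8825,50.03°,0.8938) → tip=(0.2149,0.2564,0.8040)
cmd 2: set φ=164.14° → (κ,φ,ℓ)=(0.8825,164.14°,0.8938) → tip=(-0.3219,0.0914,0.8040)
cmd 3: set ℓ=0.9924 → (κ,φ,ℓ)=(0.8825,164.14°,0.9924) → tip=(-0.3920,0.1114,0.8703)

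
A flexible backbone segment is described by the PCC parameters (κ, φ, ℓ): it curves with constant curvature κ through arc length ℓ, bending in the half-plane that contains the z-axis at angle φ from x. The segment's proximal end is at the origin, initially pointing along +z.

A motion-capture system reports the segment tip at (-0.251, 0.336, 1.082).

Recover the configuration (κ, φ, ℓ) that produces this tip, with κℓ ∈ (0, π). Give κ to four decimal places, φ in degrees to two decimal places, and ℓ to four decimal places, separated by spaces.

0.6229 126.76 1.1873

ρ = √(x²+y²) = √(-0.251² + 0.336²) = 0.41940
φ = atan2(y, x) mod 360° = atan2(0.336, -0.251) = 126.7606°
|p|² = ρ² + z² = 0.41940² + 1.082² = 1.34662
κ = 2ρ / |p|² = 2×0.41940 / 1.34662 = 0.62289
θ = 2·atan2(ρ, z) = 2·atan2(0.41940, 1.082) = 0.73957 rad
ℓ = θ/κ = 0.73957/0.62289 = 1.18731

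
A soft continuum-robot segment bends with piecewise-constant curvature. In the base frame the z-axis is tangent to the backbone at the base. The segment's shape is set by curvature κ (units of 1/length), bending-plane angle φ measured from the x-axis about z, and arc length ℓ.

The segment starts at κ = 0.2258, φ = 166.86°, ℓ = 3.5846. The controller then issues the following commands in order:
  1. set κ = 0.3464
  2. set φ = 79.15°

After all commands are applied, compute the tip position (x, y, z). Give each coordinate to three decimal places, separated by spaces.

initial: κ=0.2258, φ=166.86°, ℓ=3.5846
cmd 1: set κ=0.3464 → (κ,φ,ℓ)=(0.3464,166.86°,3.5846) → tip=(-1.9027,0.4442,2.7319)
cmd 2: set φ=79.15° → (κ,φ,ℓ)=(0.3464,79.15°,3.5846) → tip=(0.3678,1.9189,2.7319)

0.368 1.919 2.732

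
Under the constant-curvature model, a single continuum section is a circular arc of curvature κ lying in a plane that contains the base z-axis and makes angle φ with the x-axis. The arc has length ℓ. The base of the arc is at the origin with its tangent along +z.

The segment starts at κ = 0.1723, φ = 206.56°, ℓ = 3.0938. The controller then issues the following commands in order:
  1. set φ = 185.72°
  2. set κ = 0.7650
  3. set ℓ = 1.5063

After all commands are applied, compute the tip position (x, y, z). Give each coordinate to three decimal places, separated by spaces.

initial: κ=0.1723, φ=206.56°, ℓ=3.0938
cmd 1: set φ=185.72° → (κ,φ,ℓ)=(0.1723,185.72°,3.0938) → tip=(-0.8012,-0.0803,2.9493)
cmd 2: set κ=0.7650 → (κ,φ,ℓ)=(0.7650,185.72°,3.0938) → tip=(-2.2301,-0.2234,0.9145)
cmd 3: set ℓ=1.5063 → (κ,φ,ℓ)=(0.7650,185.72°,1.5063) → tip=(-0.7721,-0.0773,1.1944)

-0.772 -0.077 1.194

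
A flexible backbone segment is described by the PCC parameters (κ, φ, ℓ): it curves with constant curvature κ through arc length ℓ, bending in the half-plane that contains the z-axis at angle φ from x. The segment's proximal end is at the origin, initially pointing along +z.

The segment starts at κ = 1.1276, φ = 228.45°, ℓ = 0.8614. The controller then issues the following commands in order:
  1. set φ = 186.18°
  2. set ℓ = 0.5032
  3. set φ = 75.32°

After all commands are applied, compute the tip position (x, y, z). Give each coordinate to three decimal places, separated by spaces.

initial: κ=1.1276, φ=228.45°, ℓ=0.8614
cmd 1: set φ=186.18° → (κ,φ,ℓ)=(1.1276,186.18°,0.8614) → tip=(-0.3842,-0.0416,0.7322)
cmd 2: set ℓ=0.5032 → (κ,φ,ℓ)=(1.1276,186.18°,0.5032) → tip=(-0.1382,-0.0150,0.4766)
cmd 3: set φ=75.32° → (κ,φ,ℓ)=(1.1276,75.32°,0.5032) → tip=(0.0352,0.1344,0.4766)

0.035 0.134 0.477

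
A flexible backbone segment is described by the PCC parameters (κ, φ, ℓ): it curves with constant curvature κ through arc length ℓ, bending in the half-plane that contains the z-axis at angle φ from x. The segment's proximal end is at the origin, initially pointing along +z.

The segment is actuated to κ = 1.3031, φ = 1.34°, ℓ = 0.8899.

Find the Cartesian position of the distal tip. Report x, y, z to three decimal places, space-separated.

θ = κ·ℓ = 1.3031 × 0.8899 = 1.15963 rad
ρ = (1 − cos θ)/κ = (1 − 0.39968)/1.3031 = 0.46069
z = sin θ / κ = 0.91665/1.3031 = 0.70344
x = ρ cos φ = 0.46069 × cos(1.34°) = 0.46056
y = ρ sin φ = 0.46069 × sin(1.34°) = 0.01077

0.461 0.011 0.703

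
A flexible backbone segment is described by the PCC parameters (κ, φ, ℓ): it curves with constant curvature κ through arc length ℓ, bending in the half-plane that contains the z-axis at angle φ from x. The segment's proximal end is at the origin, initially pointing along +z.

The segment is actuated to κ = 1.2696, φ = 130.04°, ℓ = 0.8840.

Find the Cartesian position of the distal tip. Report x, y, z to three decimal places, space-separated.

θ = κ·ℓ = 1.2696 × 0.8840 = 1.12233 rad
ρ = (1 − cos θ)/κ = (1 − 0.43359)/1.2696 = 0.44613
z = sin θ / κ = 0.90111/1.2696 = 0.70976
x = ρ cos φ = 0.44613 × cos(130.04°) = -0.28701
y = ρ sin φ = 0.44613 × sin(130.04°) = 0.34156

-0.287 0.342 0.710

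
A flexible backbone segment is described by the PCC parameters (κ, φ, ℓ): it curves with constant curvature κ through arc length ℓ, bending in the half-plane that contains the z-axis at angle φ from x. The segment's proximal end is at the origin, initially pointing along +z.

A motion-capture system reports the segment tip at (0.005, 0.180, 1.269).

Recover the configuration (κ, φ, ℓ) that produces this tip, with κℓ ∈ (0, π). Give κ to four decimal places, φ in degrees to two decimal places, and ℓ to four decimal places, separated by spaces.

0.2192 88.41 1.2860

ρ = √(x²+y²) = √(0.005² + 0.180²) = 0.18007
φ = atan2(y, x) mod 360° = atan2(0.180, 0.005) = 88.4089°
|p|² = ρ² + z² = 0.18007² + 1.269² = 1.64279
κ = 2ρ / |p|² = 2×0.18007 / 1.64279 = 0.21922
θ = 2·atan2(ρ, z) = 2·atan2(0.18007, 1.269) = 0.28192 rad
ℓ = θ/κ = 0.28192/0.21922 = 1.28597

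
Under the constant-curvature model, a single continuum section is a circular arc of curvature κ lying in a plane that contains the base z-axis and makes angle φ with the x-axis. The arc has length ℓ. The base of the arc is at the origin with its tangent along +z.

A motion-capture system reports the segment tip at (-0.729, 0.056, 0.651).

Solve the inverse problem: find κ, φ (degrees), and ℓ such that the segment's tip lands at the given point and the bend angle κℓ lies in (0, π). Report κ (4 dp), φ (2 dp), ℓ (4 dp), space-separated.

1.5258 175.61 1.1054

ρ = √(x²+y²) = √(-0.729² + 0.056²) = 0.73115
φ = atan2(y, x) mod 360° = atan2(0.056, -0.729) = 175.6073°
|p|² = ρ² + z² = 0.73115² + 0.651² = 0.95838
κ = 2ρ / |p|² = 2×0.73115 / 0.95838 = 1.52580
θ = 2·atan2(ρ, z) = 2·atan2(0.73115, 0.651) = 1.68664 rad
ℓ = θ/κ = 1.68664/1.52580 = 1.10541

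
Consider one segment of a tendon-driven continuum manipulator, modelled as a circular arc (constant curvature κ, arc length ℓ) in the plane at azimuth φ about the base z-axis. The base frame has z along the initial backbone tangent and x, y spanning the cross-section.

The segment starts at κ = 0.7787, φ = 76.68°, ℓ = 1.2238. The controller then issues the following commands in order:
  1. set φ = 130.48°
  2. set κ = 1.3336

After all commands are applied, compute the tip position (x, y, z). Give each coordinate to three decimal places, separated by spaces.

-0.517 0.605 0.748

initial: κ=0.7787, φ=76.68°, ℓ=1.2238
cmd 1: set φ=130.48° → (κ,φ,ℓ)=(0.7787,130.48°,1.2238) → tip=(-0.3508,0.4110,1.0468)
cmd 2: set κ=1.3336 → (κ,φ,ℓ)=(1.3336,130.48°,1.2238) → tip=(-0.5166,0.6053,0.7484)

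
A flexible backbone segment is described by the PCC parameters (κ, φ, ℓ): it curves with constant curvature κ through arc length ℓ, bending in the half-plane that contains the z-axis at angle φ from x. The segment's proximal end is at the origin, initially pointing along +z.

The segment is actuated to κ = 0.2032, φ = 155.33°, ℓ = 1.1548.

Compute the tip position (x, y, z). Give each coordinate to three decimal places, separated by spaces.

-0.123 0.056 1.144

θ = κ·ℓ = 0.2032 × 1.1548 = 0.23466 rad
ρ = (1 − cos θ)/κ = (1 − 0.97259)/0.2032 = 0.13487
z = sin θ / κ = 0.23251/0.2032 = 1.14423
x = ρ cos φ = 0.13487 × cos(155.33°) = -0.12256
y = ρ sin φ = 0.13487 × sin(155.33°) = 0.05629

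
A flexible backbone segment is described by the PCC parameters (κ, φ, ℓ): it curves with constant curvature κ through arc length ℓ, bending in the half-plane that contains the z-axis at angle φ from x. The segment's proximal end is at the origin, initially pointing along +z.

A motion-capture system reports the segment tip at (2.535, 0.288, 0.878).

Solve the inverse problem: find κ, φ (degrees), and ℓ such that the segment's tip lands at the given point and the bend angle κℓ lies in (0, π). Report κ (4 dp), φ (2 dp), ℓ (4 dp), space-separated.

ρ = √(x²+y²) = √(2.535² + 0.288²) = 2.55131
φ = atan2(y, x) mod 360° = atan2(0.288, 2.535) = 6.4816°
|p|² = ρ² + z² = 2.55131² + 0.878² = 7.28005
κ = 2ρ / |p|² = 2×2.55131 / 7.28005 = 0.70090
θ = 2·atan2(ρ, z) = 2·atan2(2.55131, 0.878) = 2.47871 rad
ℓ = θ/κ = 2.47871/0.70090 = 3.53645

0.7009 6.48 3.5364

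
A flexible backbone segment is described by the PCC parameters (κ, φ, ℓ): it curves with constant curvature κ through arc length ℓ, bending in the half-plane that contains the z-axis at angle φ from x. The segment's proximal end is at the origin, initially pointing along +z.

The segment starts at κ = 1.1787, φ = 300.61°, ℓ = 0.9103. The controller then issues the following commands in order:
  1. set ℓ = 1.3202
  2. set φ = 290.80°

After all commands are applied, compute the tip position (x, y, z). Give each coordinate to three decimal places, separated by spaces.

0.297 -0.781 0.848

initial: κ=1.1787, φ=300.61°, ℓ=0.9103
cmd 1: set ℓ=1.3202 → (κ,φ,ℓ)=(1.1787,300.61°,1.3202) → tip=(0.4257,-0.7195,0.8483)
cmd 2: set φ=290.80° → (κ,φ,ℓ)=(1.1787,290.80°,1.3202) → tip=(0.2968,-0.7815,0.8483)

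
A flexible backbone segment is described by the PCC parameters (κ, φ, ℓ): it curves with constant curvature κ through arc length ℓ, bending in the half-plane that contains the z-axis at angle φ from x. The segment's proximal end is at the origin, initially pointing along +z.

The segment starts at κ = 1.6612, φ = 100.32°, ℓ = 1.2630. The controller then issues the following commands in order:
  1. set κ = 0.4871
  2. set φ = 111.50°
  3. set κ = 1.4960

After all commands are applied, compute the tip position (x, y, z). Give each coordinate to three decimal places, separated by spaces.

initial: κ=1.6612, φ=100.32°, ℓ=1.2630
cmd 1: set κ=0.4871 → (κ,φ,ℓ)=(0.4871,100.32°,1.2630) → tip=(-0.0674,0.3703,1.1848)
cmd 2: set φ=111.50° → (κ,φ,ℓ)=(0.4871,111.50°,1.2630) → tip=(-0.1380,0.3502,1.1848)
cmd 3: set κ=1.4960 → (κ,φ,ℓ)=(1.4960,111.50°,1.2630) → tip=(-0.3217,0.8168,0.6348)

-0.322 0.817 0.635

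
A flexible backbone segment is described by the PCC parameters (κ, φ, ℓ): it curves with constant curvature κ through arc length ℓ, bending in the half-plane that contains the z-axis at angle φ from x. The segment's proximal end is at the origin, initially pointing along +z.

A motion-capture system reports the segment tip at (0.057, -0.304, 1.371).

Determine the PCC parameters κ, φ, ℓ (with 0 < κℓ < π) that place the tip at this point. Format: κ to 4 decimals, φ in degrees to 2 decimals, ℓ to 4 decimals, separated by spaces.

ρ = √(x²+y²) = √(0.057² + -0.304²) = 0.30930
φ = atan2(y, x) mod 360° = atan2(-0.304, 0.057) = 280.6197°
|p|² = ρ² + z² = 0.30930² + 1.371² = 1.97531
κ = 2ρ / |p|² = 2×0.30930 / 1.97531 = 0.31316
θ = 2·atan2(ρ, z) = 2·atan2(0.30930, 1.371) = 0.44377 rad
ℓ = θ/κ = 0.44377/0.31316 = 1.41705

0.3132 280.62 1.4171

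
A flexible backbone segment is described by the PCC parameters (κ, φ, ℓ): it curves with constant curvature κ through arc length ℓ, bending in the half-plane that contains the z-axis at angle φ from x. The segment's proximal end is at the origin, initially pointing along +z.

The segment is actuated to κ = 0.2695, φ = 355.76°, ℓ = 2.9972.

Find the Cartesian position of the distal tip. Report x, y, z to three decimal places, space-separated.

1.143 -0.085 2.682

θ = κ·ℓ = 0.2695 × 2.9972 = 0.80775 rad
ρ = (1 − cos θ)/κ = (1 − 0.69113)/0.2695 = 1.14609
z = sin θ / κ = 0.72273/0.2695 = 2.68175
x = ρ cos φ = 1.14609 × cos(355.76°) = 1.14295
y = ρ sin φ = 1.14609 × sin(355.76°) = -0.08474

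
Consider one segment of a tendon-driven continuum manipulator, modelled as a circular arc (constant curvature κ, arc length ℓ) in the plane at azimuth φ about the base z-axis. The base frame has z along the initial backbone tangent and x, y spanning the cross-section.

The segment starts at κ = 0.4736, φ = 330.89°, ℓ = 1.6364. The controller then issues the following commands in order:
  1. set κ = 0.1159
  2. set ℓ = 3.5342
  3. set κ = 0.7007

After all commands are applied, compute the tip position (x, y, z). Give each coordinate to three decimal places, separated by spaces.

2.228 -1.241 0.881

initial: κ=0.4736, φ=330.89°, ℓ=1.6364
cmd 1: set κ=0.1159 → (κ,φ,ℓ)=(0.1159,330.89°,1.6364) → tip=(0.1352,-0.0753,1.6266)
cmd 2: set ℓ=3.5342 → (κ,φ,ℓ)=(0.1159,330.89°,3.5342) → tip=(0.6236,-0.3472,3.4362)
cmd 3: set κ=0.7007 → (κ,φ,ℓ)=(0.7007,330.89°,3.5342) → tip=(2.2279,-1.2406,0.8808)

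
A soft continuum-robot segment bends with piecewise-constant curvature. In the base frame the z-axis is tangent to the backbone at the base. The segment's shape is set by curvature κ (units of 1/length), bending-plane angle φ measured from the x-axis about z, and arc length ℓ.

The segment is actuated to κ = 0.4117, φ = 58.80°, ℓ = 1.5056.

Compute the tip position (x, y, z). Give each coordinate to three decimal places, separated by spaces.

θ = κ·ℓ = 0.4117 × 1.5056 = 0.61986 rad
ρ = (1 − cos θ)/κ = (1 − 0.81396)/0.4117 = 0.45188
z = sin θ / κ = 0.58092/0.4117 = 1.41102
x = ρ cos φ = 0.45188 × cos(58.80°) = 0.23408
y = ρ sin φ = 0.45188 × sin(58.80°) = 0.38652

0.234 0.387 1.411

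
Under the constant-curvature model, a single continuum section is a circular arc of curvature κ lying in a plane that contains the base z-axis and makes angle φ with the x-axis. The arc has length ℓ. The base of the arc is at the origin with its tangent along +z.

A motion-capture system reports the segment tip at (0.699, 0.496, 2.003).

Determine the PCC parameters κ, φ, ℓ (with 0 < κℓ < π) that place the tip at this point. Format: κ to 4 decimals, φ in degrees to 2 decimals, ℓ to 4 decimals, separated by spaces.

ρ = √(x²+y²) = √(0.699² + 0.496²) = 0.85710
φ = atan2(y, x) mod 360° = atan2(0.496, 0.699) = 35.3589°
|p|² = ρ² + z² = 0.85710² + 2.003² = 4.74663
κ = 2ρ / |p|² = 2×0.85710 / 4.74663 = 0.36114
θ = 2·atan2(ρ, z) = 2·atan2(0.85710, 2.003) = 0.80866 rad
ℓ = θ/κ = 0.80866/0.36114 = 2.23919

0.3611 35.36 2.2392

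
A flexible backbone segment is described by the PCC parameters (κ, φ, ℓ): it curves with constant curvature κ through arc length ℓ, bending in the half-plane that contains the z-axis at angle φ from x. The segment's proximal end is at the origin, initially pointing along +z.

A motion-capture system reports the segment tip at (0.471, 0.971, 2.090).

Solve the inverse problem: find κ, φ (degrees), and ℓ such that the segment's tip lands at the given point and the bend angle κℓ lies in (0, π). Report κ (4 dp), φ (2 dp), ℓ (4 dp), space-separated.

ρ = √(x²+y²) = √(0.471² + 0.971²) = 1.07920
φ = atan2(y, x) mod 360° = atan2(0.971, 0.471) = 64.1235°
|p|² = ρ² + z² = 1.07920² + 2.090² = 5.53278
κ = 2ρ / |p|² = 2×1.07920 / 5.53278 = 0.39011
θ = 2·atan2(ρ, z) = 2·atan2(1.07920, 2.090) = 0.95331 rad
ℓ = θ/κ = 0.95331/0.39011 = 2.44367

0.3901 64.12 2.4437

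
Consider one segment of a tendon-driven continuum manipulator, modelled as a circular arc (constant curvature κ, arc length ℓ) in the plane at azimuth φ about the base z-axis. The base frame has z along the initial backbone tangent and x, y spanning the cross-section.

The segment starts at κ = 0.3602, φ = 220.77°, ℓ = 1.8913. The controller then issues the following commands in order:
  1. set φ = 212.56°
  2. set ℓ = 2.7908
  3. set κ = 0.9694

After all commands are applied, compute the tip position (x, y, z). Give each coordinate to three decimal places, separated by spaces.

initial: κ=0.3602, φ=220.77°, ℓ=1.8913
cmd 1: set φ=212.56° → (κ,φ,ℓ)=(0.3602,212.56°,1.8913) → tip=(-0.5223,-0.3335,1.7484)
cmd 2: set ℓ=2.7908 → (κ,φ,ℓ)=(0.3602,212.56°,2.7908) → tip=(-1.0860,-0.6935,2.3440)
cmd 3: set κ=0.9694 → (κ,φ,ℓ)=(0.9694,212.56°,2.7908) → tip=(-1.6575,-1.0584,0.4358)

-1.657 -1.058 0.436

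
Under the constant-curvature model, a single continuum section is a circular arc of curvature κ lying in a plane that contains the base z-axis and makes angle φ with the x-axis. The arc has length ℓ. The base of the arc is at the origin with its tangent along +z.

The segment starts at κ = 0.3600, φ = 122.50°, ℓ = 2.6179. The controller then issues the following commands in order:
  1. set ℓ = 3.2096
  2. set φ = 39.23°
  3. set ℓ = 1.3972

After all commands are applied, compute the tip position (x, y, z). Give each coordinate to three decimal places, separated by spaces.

0.267 0.218 1.339

initial: κ=0.3600, φ=122.50°, ℓ=2.6179
cmd 1: set ℓ=3.2096 → (κ,φ,ℓ)=(0.3600,122.50°,3.2096) → tip=(-0.8903,1.3974,2.5416)
cmd 2: set φ=39.23° → (κ,φ,ℓ)=(0.3600,39.23°,3.2096) → tip=(1.2835,1.0479,2.5416)
cmd 3: set ℓ=1.3972 → (κ,φ,ℓ)=(0.3600,39.23°,1.3972) → tip=(0.2665,0.2176,1.3390)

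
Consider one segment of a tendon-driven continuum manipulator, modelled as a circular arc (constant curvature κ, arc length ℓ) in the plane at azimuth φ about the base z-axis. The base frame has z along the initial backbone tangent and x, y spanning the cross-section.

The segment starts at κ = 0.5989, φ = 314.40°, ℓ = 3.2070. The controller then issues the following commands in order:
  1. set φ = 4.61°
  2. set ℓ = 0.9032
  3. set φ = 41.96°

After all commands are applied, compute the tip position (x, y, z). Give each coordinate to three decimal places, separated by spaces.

0.177 0.159 0.860

initial: κ=0.5989, φ=314.40°, ℓ=3.2070
cmd 1: set φ=4.61° → (κ,φ,ℓ)=(0.5989,4.61°,3.2070) → tip=(2.2348,0.1802,1.5686)
cmd 2: set ℓ=0.9032 → (κ,φ,ℓ)=(0.5989,4.61°,0.9032) → tip=(0.2376,0.0192,0.8598)
cmd 3: set φ=41.96° → (κ,φ,ℓ)=(0.5989,41.96°,0.9032) → tip=(0.1773,0.1594,0.8598)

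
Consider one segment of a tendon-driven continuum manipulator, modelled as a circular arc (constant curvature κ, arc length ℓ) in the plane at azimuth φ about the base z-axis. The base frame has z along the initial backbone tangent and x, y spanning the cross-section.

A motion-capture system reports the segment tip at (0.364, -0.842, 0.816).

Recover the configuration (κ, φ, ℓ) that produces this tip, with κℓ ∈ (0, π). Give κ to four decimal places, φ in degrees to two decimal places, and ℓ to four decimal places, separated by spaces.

1.2171 293.38 1.3865

ρ = √(x²+y²) = √(0.364² + -0.842²) = 0.91731
φ = atan2(y, x) mod 360° = atan2(-0.842, 0.364) = 293.3790°
|p|² = ρ² + z² = 0.91731² + 0.816² = 1.50732
κ = 2ρ / |p|² = 2×0.91731 / 1.50732 = 1.21715
θ = 2·atan2(ρ, z) = 2·atan2(0.91731, 0.816) = 1.68756 rad
ℓ = θ/κ = 1.68756/1.21715 = 1.38649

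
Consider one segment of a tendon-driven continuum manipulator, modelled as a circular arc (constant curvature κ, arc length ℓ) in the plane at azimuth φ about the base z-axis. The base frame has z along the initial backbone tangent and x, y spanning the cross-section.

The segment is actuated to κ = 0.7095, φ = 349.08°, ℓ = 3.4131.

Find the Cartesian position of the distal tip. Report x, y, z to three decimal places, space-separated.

θ = κ·ℓ = 0.7095 × 3.4131 = 2.42159 rad
ρ = (1 − cos θ)/κ = (1 − -0.75181)/0.7095 = 2.46907
z = sin θ / κ = 0.65938/0.7095 = 0.92936
x = ρ cos φ = 2.46907 × cos(349.08°) = 2.42436
y = ρ sin φ = 2.46907 × sin(349.08°) = -0.46774

2.424 -0.468 0.929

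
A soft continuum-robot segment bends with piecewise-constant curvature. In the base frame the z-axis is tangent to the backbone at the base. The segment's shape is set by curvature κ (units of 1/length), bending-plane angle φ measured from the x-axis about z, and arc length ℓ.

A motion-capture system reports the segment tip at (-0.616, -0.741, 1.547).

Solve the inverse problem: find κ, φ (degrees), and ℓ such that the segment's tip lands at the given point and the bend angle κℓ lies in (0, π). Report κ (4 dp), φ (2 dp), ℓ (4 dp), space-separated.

ρ = √(x²+y²) = √(-0.616² + -0.741²) = 0.96361
φ = atan2(y, x) mod 360° = atan2(-0.741, -0.616) = 230.2629°
|p|² = ρ² + z² = 0.96361² + 1.547² = 3.32175
κ = 2ρ / |p|² = 2×0.96361 / 3.32175 = 0.58018
θ = 2·atan2(ρ, z) = 2·atan2(0.96361, 1.547) = 1.11416 rad
ℓ = θ/κ = 1.11416/0.58018 = 1.92036

0.5802 230.26 1.9204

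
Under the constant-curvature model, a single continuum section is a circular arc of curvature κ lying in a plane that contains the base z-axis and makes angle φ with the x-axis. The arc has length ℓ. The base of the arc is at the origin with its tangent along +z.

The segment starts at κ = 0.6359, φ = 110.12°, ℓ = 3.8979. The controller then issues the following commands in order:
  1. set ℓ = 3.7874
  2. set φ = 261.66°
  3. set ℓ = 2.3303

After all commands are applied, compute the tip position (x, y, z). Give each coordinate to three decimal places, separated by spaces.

-0.208 -1.418 1.566

initial: κ=0.6359, φ=110.12°, ℓ=3.8979
cmd 1: set ℓ=3.7874 → (κ,φ,ℓ)=(0.6359,110.12°,3.7874) → tip=(-0.9429,2.5738,1.0524)
cmd 2: set φ=261.66° → (κ,φ,ℓ)=(0.6359,261.66°,3.7874) → tip=(-0.3976,-2.7121,1.0524)
cmd 3: set ℓ=2.3303 → (κ,φ,ℓ)=(0.6359,261.66°,2.3303) → tip=(-0.2078,-1.4177,1.5664)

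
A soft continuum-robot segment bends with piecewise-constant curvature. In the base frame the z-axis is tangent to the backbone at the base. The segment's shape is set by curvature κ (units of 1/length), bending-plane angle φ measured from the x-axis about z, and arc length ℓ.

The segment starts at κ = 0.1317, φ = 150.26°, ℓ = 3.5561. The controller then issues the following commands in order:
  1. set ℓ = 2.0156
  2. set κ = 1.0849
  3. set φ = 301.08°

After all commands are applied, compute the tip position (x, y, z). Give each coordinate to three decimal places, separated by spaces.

0.751 -1.245 0.752

initial: κ=0.1317, φ=150.26°, ℓ=3.5561
cmd 1: set ℓ=2.0156 → (κ,φ,ℓ)=(0.1317,150.26°,2.0156) → tip=(-0.2309,0.1319,1.9920)
cmd 2: set κ=1.0849 → (κ,φ,ℓ)=(1.0849,150.26°,2.0156) → tip=(-1.2627,0.7214,0.7524)
cmd 3: set φ=301.08° → (κ,φ,ℓ)=(1.0849,301.08°,2.0156) → tip=(0.7507,-1.2455,0.7524)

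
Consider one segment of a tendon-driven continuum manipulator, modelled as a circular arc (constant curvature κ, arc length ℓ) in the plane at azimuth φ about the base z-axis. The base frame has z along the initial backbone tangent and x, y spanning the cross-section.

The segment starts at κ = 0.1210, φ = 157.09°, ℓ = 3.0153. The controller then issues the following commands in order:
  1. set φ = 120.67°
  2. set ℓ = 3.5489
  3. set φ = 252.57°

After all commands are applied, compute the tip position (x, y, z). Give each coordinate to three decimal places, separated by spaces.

-0.225 -0.716 3.441

initial: κ=0.1210, φ=157.09°, ℓ=3.0153
cmd 1: set φ=120.67° → (κ,φ,ℓ)=(0.1210,120.67°,3.0153) → tip=(-0.2775,0.4679,2.9488)
cmd 2: set ℓ=3.5489 → (κ,φ,ℓ)=(0.1210,120.67°,3.5489) → tip=(-0.3827,0.6454,3.4408)
cmd 3: set φ=252.57° → (κ,φ,ℓ)=(0.1210,252.57°,3.5489) → tip=(-0.2248,-0.7159,3.4408)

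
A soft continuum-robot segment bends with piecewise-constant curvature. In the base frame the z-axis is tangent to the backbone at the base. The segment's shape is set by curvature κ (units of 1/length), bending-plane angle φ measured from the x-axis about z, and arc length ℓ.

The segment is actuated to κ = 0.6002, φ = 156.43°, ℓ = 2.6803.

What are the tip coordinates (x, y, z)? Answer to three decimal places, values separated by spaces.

θ = κ·ℓ = 0.6002 × 2.6803 = 1.60872 rad
ρ = (1 − cos θ)/κ = (1 − -0.03791)/0.6002 = 1.72927
z = sin θ / κ = 0.99928/0.6002 = 1.66491
x = ρ cos φ = 1.72927 × cos(156.43°) = -1.58501
y = ρ sin φ = 1.72927 × sin(156.43°) = 0.69148

-1.585 0.691 1.665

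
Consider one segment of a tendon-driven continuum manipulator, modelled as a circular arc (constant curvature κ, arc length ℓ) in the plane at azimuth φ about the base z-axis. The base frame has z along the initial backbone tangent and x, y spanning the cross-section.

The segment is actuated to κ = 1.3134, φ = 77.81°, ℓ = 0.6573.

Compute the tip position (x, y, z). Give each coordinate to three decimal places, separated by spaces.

0.056 0.261 0.579

θ = κ·ℓ = 1.3134 × 0.6573 = 0.86330 rad
ρ = (1 − cos θ)/κ = (1 − 0.64993)/1.3134 = 0.26653
z = sin θ / κ = 0.75999/1.3134 = 0.57864
x = ρ cos φ = 0.26653 × cos(77.81°) = 0.05628
y = ρ sin φ = 0.26653 × sin(77.81°) = 0.26052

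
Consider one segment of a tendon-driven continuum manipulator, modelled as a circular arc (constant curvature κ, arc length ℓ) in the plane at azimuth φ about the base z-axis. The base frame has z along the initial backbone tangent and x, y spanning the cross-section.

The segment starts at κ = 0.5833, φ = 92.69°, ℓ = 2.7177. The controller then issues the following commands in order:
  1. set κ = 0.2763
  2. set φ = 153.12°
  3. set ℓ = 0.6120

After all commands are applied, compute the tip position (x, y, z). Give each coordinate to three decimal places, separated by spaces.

-0.046 0.023 0.609

initial: κ=0.5833, φ=92.69°, ℓ=2.7177
cmd 1: set κ=0.2763 → (κ,φ,ℓ)=(0.2763,92.69°,2.7177) → tip=(-0.0457,0.9722,2.4694)
cmd 2: set φ=153.12° → (κ,φ,ℓ)=(0.2763,153.12°,2.7177) → tip=(-0.8681,0.4401,2.4694)
cmd 3: set ℓ=0.6120 → (κ,φ,ℓ)=(0.2763,153.12°,0.6120) → tip=(-0.0460,0.0233,0.6091)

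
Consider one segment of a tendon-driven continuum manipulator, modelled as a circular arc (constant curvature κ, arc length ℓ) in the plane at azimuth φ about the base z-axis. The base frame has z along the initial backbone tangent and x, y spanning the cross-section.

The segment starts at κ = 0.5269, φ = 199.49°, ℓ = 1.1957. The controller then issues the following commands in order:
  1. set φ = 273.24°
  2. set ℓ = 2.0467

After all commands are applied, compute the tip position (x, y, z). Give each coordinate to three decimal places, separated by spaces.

initial: κ=0.5269, φ=199.49°, ℓ=1.1957
cmd 1: set φ=273.24° → (κ,φ,ℓ)=(0.5269,273.24°,1.1957) → tip=(0.0206,-0.3638,1.1182)
cmd 2: set ℓ=2.0467 → (κ,φ,ℓ)=(0.5269,273.24°,2.0467) → tip=(0.0566,-0.9991,1.6724)

0.057 -0.999 1.672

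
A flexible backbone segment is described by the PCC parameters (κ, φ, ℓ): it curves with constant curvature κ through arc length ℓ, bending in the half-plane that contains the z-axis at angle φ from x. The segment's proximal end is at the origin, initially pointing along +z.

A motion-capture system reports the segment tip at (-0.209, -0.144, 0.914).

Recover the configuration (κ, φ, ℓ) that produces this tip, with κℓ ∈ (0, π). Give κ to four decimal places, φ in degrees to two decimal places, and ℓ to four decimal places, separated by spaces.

0.5641 214.57 0.9603

ρ = √(x²+y²) = √(-0.209² + -0.144²) = 0.25381
φ = atan2(y, x) mod 360° = atan2(-0.144, -0.209) = 214.5667°
|p|² = ρ² + z² = 0.25381² + 0.914² = 0.89981
κ = 2ρ / |p|² = 2×0.25381 / 0.89981 = 0.56413
θ = 2·atan2(ρ, z) = 2·atan2(0.25381, 0.914) = 0.54172 rad
ℓ = θ/κ = 0.54172/0.56413 = 0.96028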